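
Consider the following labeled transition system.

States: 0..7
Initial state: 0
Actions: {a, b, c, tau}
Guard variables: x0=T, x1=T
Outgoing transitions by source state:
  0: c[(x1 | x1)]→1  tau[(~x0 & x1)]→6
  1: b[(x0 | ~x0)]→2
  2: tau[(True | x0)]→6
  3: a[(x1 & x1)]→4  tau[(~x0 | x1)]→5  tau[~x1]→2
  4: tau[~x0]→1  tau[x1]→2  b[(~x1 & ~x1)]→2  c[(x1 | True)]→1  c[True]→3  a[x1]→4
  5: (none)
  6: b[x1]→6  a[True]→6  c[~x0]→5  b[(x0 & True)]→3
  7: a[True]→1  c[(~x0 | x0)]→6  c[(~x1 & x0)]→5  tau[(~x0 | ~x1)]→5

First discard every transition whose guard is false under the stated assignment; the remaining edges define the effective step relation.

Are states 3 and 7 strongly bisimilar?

Refine partition for ~:
  π0 = {{0,1,2,3,4,5,6,7}}
  π1 = {{0},{1},{2},{3},{4},{5},{6},{7}}
stable after 2 split(s): 8 block(s)
3∈{3}, 7∈{7}

Answer: NOT BISIMILAR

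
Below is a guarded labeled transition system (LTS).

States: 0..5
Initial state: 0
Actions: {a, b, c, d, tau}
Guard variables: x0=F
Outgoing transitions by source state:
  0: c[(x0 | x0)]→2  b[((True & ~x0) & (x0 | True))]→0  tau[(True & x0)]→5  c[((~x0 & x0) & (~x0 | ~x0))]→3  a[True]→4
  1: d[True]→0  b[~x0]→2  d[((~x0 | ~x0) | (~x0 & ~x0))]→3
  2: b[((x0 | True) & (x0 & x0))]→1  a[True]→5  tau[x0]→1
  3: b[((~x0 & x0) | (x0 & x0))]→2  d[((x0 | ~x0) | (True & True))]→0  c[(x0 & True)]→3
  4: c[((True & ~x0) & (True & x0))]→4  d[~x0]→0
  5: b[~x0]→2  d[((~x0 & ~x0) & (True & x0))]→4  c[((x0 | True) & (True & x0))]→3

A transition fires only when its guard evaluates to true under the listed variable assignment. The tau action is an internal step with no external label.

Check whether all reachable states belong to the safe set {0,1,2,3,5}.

Answer: INVARIANT VIOLATED at state 4

Trace:
Safe = {0,1,2,3,5}
Reachable = {0,4}
  0: safe
  4: outside
reach 4 via a — violates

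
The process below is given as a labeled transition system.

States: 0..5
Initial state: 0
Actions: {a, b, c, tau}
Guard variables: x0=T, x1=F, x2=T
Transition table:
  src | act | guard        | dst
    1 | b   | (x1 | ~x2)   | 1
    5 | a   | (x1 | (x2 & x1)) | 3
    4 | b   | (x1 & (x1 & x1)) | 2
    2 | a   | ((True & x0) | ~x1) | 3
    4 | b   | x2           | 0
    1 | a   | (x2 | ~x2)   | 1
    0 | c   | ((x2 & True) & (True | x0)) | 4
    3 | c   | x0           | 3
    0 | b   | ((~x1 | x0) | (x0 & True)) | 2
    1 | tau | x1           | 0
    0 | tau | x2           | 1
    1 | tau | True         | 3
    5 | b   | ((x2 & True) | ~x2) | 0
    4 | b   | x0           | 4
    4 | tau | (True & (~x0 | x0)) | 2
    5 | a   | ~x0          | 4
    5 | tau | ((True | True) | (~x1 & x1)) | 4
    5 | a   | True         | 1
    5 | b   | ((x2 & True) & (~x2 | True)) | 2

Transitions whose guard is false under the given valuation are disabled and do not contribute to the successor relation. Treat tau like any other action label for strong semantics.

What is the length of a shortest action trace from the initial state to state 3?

Breadth-first toward 3:
  depth 0: {0}
  depth 1: {1,2,4}
  depth 2: {3}
first hit 3 at d=2 via b·a

Answer: 2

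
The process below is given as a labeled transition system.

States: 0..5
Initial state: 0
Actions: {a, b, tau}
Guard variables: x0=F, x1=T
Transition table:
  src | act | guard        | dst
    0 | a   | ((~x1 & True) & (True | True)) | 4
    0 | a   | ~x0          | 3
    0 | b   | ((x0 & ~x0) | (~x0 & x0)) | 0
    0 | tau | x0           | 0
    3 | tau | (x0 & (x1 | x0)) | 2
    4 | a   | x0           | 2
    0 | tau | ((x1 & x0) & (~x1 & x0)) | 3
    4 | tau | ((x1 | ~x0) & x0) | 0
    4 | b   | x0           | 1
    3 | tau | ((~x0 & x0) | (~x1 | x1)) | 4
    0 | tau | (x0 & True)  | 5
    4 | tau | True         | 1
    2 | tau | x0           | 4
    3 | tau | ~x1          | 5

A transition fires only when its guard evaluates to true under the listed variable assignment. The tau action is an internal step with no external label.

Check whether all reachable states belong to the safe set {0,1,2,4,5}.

Answer: INVARIANT VIOLATED at state 3

Trace:
Safe = {0,1,2,4,5}
R = {0,1,3,4}
  0: ✓
  1: ✓
  3: VIOLATES
  4: ✓
reach 3 via a — violates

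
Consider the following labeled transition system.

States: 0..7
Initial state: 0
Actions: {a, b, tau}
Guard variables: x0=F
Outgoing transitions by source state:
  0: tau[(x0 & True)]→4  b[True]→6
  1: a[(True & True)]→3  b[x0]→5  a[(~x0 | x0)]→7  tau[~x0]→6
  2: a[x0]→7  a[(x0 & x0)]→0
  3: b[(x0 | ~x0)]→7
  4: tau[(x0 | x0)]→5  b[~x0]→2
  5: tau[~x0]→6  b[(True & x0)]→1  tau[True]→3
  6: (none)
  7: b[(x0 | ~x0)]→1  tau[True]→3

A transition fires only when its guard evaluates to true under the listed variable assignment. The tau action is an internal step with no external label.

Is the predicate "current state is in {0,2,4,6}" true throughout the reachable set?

Answer: INVARIANT HOLDS

Analysis:
Safe = {0,2,4,6}
Reach set: {0,6}
  0: ✓
  6: ✓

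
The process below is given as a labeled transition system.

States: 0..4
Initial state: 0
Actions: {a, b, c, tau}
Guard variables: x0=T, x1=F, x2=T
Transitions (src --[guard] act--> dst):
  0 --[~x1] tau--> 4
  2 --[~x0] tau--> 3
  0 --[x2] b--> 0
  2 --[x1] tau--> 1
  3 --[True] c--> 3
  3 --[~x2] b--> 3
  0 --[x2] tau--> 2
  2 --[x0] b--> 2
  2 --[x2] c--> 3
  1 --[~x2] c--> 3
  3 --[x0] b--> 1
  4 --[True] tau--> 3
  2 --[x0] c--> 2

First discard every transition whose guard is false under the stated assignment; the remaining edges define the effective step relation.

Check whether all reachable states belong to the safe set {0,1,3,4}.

Answer: INVARIANT VIOLATED at state 2

Working:
Allowed set {0,1,3,4}
R = {0,1,2,3,4}
  0: ok
  1: ok
  2: ✗ unsafe
  3: ok
  4: ok
witness against invariant: tau → 2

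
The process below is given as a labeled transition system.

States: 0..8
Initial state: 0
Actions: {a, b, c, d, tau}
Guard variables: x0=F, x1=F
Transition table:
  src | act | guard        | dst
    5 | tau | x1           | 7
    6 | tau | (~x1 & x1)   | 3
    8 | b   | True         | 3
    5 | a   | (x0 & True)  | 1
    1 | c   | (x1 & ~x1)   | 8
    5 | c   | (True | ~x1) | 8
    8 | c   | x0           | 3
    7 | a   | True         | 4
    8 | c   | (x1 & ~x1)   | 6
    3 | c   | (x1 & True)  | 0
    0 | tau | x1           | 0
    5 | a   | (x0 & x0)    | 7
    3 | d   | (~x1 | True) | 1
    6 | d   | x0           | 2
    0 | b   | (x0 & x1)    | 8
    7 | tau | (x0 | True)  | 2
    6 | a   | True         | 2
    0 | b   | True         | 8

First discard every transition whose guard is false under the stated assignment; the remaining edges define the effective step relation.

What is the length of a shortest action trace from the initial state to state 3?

Answer: 2

Trace:
Layered search for 3:
  depth 0: {0}
  depth 1: {8}
  depth 2: {3}
depth(3)=2, e.g. b·b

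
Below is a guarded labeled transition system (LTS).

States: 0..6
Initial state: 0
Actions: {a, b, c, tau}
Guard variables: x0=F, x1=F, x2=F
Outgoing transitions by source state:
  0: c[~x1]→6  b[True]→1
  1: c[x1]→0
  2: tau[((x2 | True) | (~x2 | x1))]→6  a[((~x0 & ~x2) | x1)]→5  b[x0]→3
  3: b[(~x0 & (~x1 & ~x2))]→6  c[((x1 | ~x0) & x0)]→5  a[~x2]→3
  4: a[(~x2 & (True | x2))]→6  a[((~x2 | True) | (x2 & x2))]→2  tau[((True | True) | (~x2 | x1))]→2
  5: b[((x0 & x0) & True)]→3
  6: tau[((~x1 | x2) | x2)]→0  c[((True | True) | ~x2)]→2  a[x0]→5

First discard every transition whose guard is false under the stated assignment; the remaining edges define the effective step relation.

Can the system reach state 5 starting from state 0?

Answer: REACHABLE

Analysis:
After dropping false guards: 11 live edges.
L0 = {0}
L1 = {1,6}  total {0,1,6}
L2 = {2}  total {0,1,2,6}
L3 = {5}  total {0,1,2,5,6}
Reachable = {0,1,2,5,6}
trace reaching 5: c·c·a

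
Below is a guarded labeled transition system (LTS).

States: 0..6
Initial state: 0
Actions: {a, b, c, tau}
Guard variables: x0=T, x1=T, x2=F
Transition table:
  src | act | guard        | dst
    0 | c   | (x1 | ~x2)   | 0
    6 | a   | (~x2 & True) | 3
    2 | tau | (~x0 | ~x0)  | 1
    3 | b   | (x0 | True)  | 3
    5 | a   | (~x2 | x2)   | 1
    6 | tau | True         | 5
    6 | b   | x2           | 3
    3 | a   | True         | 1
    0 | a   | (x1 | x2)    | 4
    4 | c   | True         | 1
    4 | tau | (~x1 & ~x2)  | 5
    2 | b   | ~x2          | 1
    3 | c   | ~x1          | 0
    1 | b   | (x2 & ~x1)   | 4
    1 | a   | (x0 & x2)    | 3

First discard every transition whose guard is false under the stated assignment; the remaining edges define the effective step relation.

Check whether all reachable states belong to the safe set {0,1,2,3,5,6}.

Answer: INVARIANT VIOLATED at state 4

Analysis:
Safe = {0,1,2,3,5,6}
Reachable = {0,1,4}
  0: ok
  1: ok
  4: ✗ unsafe
counterexample path to 4: a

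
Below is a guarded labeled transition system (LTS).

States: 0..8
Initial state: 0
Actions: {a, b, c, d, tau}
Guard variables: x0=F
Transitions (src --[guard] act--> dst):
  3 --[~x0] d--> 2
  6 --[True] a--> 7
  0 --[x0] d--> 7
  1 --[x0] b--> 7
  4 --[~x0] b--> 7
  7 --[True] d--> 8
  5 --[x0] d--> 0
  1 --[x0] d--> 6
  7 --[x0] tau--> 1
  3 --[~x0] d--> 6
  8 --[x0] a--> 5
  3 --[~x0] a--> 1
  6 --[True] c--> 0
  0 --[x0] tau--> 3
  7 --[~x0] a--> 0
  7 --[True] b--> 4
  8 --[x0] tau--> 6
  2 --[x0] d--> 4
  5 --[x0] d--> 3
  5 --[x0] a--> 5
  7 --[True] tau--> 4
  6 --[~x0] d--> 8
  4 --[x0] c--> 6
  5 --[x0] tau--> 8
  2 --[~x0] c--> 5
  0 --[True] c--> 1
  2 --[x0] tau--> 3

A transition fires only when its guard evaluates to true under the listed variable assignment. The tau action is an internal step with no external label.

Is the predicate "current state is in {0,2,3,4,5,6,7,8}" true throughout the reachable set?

Safe = {0,2,3,4,5,6,7,8}
Reachable = {0,1}
  0: safe
  1: VIOLATES
reach 1 via c — violates

Answer: INVARIANT VIOLATED at state 1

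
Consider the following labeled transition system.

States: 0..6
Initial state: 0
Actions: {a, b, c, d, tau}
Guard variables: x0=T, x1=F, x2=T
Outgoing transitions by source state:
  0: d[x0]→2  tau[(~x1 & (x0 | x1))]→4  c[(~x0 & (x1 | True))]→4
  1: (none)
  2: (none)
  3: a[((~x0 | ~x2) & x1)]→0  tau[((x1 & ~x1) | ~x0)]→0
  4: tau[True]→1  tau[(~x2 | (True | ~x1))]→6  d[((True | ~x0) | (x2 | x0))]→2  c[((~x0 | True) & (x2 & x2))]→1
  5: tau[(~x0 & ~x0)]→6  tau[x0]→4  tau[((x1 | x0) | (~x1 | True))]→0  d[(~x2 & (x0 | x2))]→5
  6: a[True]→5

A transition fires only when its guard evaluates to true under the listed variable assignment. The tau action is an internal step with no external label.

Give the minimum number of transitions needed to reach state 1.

Layered search for 1:
  depth 0: {0}
  depth 1: {2,4}
  depth 2: {1,6}
depth(1)=2, e.g. tau·c

Answer: 2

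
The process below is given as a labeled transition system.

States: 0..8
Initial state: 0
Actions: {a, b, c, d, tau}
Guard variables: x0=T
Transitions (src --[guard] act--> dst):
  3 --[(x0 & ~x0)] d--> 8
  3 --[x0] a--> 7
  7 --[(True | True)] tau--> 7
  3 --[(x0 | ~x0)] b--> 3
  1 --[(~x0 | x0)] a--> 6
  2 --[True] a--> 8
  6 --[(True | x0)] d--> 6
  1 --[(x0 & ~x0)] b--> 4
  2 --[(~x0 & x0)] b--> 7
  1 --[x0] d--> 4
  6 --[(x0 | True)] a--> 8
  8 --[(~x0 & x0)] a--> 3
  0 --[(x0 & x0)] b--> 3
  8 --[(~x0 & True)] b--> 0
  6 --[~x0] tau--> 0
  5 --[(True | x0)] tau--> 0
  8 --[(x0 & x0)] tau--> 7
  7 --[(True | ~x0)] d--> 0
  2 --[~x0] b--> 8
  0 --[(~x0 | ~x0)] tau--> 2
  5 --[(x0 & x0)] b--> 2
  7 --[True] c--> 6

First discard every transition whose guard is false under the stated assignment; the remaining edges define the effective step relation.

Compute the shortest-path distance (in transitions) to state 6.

Layered search for 6:
  Layer 0: {0}
  Layer 1: {3}
  Layer 2: {7}
  Layer 3: {6}
first hit 6 at d=3 via b·a·c

Answer: 3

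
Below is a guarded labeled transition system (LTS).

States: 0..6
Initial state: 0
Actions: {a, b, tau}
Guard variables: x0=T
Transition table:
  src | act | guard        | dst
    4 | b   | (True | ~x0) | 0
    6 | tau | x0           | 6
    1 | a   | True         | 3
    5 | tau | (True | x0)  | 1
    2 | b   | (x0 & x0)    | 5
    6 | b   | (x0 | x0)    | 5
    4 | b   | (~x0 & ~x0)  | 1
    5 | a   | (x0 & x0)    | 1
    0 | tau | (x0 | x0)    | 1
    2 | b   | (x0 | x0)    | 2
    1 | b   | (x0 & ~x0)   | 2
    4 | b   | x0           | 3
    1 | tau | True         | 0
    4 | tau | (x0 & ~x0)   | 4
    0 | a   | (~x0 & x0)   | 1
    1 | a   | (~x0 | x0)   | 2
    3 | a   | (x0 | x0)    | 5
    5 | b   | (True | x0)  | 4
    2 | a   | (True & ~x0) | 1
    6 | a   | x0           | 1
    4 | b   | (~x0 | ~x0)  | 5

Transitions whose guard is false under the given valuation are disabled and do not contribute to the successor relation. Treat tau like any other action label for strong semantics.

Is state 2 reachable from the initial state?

Answer: REACHABLE

Trace:
15 transition(s) survive guard evaluation.
Layer 0: {0}
Layer 1: {1}  now seen {0,1}
Layer 2: {2,3}  now seen {0,1,2,3}
Layer 3: {5}  now seen {0,1,2,3,5}
Layer 4: {4}  now seen {0,1,2,3,4,5}
R = {0,1,2,3,4,5}
Path to 2: tau·a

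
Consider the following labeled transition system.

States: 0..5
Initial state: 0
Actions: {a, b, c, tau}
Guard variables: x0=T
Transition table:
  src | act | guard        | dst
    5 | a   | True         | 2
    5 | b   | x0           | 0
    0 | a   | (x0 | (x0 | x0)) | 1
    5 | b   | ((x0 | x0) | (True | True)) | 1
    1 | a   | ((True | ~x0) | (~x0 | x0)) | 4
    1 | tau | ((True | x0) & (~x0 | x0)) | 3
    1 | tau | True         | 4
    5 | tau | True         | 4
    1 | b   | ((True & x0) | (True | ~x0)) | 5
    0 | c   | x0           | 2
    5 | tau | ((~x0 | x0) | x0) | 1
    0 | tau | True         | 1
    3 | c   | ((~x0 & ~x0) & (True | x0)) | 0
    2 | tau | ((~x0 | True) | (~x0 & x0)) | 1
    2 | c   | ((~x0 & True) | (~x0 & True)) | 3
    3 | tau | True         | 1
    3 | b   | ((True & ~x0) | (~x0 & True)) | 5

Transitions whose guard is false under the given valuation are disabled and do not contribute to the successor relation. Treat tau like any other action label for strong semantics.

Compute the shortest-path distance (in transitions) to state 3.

Breadth-first toward 3:
  L0 = {0}
  L1 = {1,2}
  L2 = {3,4,5}
3 enters at depth 2; path a·tau

Answer: 2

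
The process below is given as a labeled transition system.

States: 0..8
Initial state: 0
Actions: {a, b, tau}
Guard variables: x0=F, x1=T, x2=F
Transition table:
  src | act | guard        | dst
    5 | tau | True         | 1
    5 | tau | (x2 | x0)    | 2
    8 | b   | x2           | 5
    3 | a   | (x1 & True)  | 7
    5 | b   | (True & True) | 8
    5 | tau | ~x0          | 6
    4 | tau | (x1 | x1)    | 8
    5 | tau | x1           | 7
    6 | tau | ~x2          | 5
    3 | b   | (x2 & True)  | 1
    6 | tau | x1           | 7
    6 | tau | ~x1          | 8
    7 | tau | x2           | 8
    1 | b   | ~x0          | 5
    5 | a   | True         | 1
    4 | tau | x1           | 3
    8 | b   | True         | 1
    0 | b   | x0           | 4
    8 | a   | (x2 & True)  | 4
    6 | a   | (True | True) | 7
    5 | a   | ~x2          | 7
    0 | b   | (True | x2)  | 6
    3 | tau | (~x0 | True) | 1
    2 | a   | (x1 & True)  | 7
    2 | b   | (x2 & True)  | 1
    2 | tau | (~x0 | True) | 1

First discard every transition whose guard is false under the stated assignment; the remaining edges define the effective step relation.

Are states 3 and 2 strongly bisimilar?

Refine partition for ~:
  round 0: {{0,1,2,3,4,5,6,7,8}}
  round 1: {{0,1,8},{2,3,6},{4},{5},{7}}
  round 2: {{0},{1},{2,3},{4},{5},{6},{7},{8}}
stable after 3 split(s): 8 block(s)
3∈{2,3}, 2∈{2,3}

Answer: BISIMILAR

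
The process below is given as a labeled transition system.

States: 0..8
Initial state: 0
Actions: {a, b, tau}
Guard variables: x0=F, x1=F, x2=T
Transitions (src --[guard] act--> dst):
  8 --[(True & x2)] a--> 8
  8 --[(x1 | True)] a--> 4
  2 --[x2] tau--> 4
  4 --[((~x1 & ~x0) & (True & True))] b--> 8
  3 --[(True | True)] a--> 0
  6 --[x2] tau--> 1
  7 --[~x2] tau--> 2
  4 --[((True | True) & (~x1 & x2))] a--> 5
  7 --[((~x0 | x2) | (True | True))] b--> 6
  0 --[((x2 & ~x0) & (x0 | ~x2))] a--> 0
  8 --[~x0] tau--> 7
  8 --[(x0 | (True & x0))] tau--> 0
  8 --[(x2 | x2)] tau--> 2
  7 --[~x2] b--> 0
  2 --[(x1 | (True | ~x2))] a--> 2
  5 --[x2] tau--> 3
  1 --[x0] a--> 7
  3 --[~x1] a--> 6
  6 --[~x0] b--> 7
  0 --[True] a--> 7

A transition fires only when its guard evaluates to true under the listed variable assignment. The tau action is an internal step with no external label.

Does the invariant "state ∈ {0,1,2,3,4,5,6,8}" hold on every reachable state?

Allowed set {0,1,2,3,4,5,6,8}
R = {0,1,6,7}
  0: ok
  1: ok
  6: ok
  7: outside
reach 7 via a — violates

Answer: INVARIANT VIOLATED at state 7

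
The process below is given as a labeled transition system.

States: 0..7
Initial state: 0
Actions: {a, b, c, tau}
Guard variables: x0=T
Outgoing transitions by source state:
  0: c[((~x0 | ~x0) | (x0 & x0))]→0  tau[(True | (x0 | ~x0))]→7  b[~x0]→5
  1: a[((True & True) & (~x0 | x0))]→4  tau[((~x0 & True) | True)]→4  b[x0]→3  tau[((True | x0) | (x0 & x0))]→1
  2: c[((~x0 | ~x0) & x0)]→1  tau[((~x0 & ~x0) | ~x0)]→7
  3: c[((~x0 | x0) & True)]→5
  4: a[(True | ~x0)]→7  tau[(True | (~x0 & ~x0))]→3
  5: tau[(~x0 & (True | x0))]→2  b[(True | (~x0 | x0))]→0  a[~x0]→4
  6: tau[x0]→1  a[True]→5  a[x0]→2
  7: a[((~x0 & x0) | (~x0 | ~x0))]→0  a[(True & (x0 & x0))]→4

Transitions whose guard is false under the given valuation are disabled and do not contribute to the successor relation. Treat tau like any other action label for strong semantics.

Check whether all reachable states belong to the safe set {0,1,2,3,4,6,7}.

Answer: INVARIANT VIOLATED at state 5

Trace:
Safe = {0,1,2,3,4,6,7}
Reachable = {0,3,4,5,7}
  0: ok
  3: ok
  4: ok
  5: VIOLATES
  7: ok
counterexample path to 5: tau·a·tau·c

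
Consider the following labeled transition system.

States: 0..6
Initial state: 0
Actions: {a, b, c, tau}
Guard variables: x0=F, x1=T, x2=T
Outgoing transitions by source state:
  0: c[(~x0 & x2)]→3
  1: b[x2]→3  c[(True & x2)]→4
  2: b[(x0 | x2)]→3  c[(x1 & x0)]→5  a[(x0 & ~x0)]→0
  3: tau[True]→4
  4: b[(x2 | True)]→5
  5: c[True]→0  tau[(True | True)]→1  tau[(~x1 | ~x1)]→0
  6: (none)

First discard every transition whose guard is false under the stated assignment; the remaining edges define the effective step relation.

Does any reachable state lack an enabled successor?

R = {0,1,3,4,5}
  0: c→3  [1 out]
  1: b→3  c→4  [2 out]
  3: tau→4  [1 out]
  4: b→5  [1 out]
  5: c→0  tau→1  [2 out]

Answer: DEADLOCK-FREE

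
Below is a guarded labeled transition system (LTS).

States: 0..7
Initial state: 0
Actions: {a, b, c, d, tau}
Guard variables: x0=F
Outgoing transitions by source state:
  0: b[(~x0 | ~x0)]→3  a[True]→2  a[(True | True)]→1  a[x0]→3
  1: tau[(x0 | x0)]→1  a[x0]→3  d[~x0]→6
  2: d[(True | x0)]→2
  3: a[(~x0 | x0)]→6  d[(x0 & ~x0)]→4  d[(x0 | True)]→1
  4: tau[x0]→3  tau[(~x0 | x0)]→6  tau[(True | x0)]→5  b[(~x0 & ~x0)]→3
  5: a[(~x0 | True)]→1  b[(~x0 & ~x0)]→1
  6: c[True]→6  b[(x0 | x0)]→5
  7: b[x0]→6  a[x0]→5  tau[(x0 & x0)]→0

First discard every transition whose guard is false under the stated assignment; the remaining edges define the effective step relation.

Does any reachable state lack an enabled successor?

Reachable = {0,1,2,3,6}
  0: a→1  a→2  b→3  [deg 3]
  1: d→6  [deg 1]
  2: d→2  [deg 1]
  3: a→6  d→1  [deg 2]
  6: c→6  [deg 1]

Answer: DEADLOCK-FREE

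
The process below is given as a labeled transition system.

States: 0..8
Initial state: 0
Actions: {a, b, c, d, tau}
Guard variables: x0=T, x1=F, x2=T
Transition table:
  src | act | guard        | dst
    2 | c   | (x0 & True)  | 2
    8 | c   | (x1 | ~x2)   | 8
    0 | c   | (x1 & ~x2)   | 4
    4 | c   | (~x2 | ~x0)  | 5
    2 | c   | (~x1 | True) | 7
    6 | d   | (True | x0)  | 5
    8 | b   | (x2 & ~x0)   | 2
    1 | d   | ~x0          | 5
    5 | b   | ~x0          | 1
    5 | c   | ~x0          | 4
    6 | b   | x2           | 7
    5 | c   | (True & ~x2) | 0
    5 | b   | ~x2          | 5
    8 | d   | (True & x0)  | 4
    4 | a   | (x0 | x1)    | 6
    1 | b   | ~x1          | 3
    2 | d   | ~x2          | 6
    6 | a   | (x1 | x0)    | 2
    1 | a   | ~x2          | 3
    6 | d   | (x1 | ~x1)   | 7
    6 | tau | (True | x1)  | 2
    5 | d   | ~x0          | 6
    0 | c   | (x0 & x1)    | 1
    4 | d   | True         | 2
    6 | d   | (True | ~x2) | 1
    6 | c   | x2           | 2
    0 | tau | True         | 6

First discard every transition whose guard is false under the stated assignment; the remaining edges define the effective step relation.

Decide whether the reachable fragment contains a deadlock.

Reach set: {0,1,2,3,5,6,7}
  0: tau→6  [deg 1]
  1: b→3  [deg 1]
  2: c→2  c→7  [deg 2]
  3: ∅  [STUCK]
  5: ∅  [STUCK]
  6: a→2  b→7  c→2  d→1  d→5  d→7  tau→2  [deg 7]
  7: ∅  [STUCK]
witness 3: tau·d·b

Answer: DEADLOCK at state 3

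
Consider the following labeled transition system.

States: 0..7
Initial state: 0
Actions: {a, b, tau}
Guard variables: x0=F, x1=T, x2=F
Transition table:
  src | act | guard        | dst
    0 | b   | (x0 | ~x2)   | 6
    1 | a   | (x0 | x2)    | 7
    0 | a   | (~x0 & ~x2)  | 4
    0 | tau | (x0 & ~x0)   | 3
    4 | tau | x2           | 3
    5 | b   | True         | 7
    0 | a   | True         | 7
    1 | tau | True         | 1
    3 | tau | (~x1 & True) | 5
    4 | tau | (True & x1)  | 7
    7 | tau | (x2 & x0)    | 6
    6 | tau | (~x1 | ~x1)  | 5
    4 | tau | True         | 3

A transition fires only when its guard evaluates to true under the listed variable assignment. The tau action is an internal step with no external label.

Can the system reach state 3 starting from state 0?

Guard filter leaves 7 enabled edge(s).
depth 0: {0}
depth 1: {4,6,7}  now seen {0,4,6,7}
depth 2: {3}  now seen {0,3,4,6,7}
Reachable = {0,3,4,6,7}
trace reaching 3: a·tau

Answer: REACHABLE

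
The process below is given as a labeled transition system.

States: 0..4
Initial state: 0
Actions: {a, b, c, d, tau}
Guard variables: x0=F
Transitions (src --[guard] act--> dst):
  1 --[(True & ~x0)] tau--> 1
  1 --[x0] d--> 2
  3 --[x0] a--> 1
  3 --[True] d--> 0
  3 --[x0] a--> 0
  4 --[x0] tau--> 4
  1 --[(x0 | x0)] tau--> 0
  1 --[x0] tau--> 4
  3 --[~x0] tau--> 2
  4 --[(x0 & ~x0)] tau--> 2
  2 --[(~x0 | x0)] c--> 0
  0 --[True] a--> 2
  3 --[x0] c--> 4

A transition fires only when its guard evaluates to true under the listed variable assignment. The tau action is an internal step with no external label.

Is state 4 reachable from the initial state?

Answer: UNREACHABLE

Trace:
5 transition(s) survive guard evaluation.
Layer 0: {0}
Layer 1: {2}  now seen {0,2}
R = {0,2}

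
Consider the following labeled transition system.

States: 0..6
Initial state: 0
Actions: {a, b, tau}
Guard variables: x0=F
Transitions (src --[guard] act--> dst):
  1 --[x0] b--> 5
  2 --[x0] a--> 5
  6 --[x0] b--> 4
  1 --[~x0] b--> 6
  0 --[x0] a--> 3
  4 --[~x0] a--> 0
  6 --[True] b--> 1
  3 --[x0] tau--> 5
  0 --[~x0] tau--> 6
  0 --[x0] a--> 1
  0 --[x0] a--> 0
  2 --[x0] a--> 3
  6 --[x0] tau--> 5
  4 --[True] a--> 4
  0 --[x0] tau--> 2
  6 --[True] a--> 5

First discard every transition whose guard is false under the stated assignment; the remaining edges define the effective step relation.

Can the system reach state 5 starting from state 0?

Answer: REACHABLE

Analysis:
After dropping false guards: 6 live edges.
Layer 0: {0}
Layer 1: {6}  cumulative {0,6}
Layer 2: {1,5}  cumulative {0,1,5,6}
R = {0,1,5,6}
Path to 5: tau·a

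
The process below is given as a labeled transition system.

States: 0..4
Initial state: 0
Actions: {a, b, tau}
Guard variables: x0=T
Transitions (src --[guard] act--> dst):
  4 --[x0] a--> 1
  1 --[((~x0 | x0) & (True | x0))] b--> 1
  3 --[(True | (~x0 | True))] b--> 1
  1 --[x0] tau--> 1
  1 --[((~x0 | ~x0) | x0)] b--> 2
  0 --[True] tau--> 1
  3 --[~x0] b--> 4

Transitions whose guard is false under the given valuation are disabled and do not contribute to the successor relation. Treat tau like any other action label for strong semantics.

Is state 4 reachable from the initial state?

Answer: UNREACHABLE

Analysis:
After dropping false guards: 6 live edges.
depth 0: {0}
depth 1: {1}  total {0,1}
depth 2: {2}  total {0,1,2}
Reachable = {0,1,2}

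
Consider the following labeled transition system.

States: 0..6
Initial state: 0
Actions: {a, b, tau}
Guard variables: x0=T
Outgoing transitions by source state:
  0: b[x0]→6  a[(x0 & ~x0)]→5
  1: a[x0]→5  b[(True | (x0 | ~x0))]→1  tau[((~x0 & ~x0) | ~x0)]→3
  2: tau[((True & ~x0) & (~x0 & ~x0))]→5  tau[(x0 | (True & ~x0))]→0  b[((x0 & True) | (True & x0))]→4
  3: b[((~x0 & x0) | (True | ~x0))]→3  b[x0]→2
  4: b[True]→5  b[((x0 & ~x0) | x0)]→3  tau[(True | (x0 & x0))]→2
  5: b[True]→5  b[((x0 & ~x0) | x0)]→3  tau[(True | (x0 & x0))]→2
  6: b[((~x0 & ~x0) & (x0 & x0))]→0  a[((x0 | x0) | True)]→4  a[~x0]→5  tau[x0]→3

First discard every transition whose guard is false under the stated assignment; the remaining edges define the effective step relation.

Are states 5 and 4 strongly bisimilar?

Bisimulation quotient by refinement:
  P[0] = {{0,1,2,3,4,5,6}}
  P[1] = {{0,3},{1},{2,4,5},{6}}
  P[2] = {{0},{1},{2},{3},{4,5},{6}}
stable after 3 split(s): 6 block(s)
5∈{4,5}, 4∈{4,5}

Answer: BISIMILAR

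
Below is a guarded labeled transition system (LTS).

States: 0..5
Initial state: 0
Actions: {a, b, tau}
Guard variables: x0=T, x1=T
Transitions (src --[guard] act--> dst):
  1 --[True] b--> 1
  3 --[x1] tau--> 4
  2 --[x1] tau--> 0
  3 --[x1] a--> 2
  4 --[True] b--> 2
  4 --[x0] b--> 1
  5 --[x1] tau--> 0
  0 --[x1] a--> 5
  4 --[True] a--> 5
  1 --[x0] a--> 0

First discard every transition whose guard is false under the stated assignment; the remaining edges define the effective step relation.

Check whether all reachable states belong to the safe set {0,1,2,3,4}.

Answer: INVARIANT VIOLATED at state 5

Working:
Allowed set {0,1,2,3,4}
Reach set: {0,5}
  0: ✓
  5: ✗ unsafe
reach 5 via a — violates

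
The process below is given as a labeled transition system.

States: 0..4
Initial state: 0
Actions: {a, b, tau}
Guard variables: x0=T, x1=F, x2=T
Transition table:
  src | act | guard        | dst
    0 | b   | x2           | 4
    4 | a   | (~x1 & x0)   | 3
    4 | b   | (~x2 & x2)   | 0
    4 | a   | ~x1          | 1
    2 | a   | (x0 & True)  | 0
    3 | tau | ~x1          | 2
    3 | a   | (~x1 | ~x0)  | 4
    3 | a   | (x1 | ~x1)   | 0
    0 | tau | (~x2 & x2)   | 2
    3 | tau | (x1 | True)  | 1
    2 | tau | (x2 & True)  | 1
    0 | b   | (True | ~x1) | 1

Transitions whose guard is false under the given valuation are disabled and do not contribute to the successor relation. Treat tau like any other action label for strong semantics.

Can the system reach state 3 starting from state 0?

After dropping false guards: 10 live edges.
Layer 0: {0}
Layer 1: {1,4}  cumulative {0,1,4}
Layer 2: {3}  cumulative {0,1,3,4}
Layer 3: {2}  cumulative {0,1,2,3,4}
Reachable = {0,1,2,3,4}
Path to 3: b·a

Answer: REACHABLE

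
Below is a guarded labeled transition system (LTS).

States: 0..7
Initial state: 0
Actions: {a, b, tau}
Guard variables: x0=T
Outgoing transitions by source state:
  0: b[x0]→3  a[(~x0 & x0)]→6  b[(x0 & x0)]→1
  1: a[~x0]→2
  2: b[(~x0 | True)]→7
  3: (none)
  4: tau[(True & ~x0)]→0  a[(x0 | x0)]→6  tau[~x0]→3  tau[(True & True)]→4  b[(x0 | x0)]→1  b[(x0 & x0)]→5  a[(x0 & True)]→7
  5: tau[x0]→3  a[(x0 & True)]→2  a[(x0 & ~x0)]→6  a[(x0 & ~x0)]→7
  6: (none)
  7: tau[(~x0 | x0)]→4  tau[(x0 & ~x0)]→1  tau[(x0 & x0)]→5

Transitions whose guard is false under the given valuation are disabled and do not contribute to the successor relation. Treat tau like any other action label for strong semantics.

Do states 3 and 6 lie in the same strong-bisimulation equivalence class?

Answer: BISIMILAR

Analysis:
Bisimulation quotient by refinement:
  round 0: {{0,1,2,3,4,5,6,7}}
  round 1: {{0,2},{1,3,6},{4},{5},{7}}
  round 2: {{0},{1,3,6},{2},{4},{5},{7}}
stable after 3 split(s): 6 block(s)
class of 3: {1,3,6}; class of 6: {1,3,6}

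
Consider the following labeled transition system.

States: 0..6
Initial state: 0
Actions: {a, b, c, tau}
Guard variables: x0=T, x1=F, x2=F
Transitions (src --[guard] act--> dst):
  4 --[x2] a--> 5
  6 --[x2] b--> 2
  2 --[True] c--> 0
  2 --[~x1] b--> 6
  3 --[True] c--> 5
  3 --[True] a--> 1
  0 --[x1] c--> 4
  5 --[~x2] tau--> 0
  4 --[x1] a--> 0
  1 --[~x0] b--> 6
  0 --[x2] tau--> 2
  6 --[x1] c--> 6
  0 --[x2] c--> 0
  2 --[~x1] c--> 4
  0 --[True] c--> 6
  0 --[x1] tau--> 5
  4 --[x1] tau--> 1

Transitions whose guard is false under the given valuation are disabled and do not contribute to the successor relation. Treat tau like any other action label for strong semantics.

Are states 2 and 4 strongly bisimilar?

Answer: NOT BISIMILAR

Analysis:
Bisimulation quotient by refinement:
  π0 = {{0,1,2,3,4,5,6}}
  π1 = {{0},{1,4,6},{2},{3},{5}}
stable after 2 split(s): 5 block(s)
class of 2: {2}; class of 4: {1,4,6}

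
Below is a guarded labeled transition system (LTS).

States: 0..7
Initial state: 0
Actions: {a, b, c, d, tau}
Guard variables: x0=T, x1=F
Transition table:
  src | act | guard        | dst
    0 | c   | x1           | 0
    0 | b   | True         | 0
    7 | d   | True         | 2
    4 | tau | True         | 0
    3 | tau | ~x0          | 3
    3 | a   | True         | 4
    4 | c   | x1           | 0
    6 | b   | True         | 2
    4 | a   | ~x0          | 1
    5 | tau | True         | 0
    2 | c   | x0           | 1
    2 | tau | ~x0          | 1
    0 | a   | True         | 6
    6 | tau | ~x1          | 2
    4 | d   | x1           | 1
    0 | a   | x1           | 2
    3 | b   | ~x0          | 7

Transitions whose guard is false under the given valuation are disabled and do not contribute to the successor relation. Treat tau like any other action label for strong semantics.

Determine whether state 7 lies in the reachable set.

Answer: UNREACHABLE

Analysis:
After dropping false guards: 9 live edges.
L0 = {0}
L1 = {6}  now seen {0,6}
L2 = {2}  now seen {0,2,6}
L3 = {1}  now seen {0,1,2,6}
Reach set: {0,1,2,6}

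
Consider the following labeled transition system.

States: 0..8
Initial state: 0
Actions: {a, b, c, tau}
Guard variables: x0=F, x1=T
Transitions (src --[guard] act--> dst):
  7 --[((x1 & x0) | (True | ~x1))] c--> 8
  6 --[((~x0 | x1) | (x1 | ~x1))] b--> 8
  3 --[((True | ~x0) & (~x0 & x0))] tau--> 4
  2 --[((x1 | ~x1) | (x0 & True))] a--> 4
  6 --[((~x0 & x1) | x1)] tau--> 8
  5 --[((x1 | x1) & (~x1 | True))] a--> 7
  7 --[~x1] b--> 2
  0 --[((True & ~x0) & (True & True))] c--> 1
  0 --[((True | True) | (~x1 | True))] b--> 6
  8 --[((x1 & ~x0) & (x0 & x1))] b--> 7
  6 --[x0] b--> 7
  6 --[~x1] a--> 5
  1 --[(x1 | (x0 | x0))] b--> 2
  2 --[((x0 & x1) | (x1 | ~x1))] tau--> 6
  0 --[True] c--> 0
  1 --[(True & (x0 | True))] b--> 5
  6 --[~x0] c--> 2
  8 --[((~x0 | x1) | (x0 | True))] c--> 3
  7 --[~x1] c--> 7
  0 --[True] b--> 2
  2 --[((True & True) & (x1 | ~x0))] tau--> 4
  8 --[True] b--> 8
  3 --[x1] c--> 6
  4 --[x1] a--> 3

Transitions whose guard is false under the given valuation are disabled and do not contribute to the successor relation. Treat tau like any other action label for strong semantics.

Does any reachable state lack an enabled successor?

Answer: DEADLOCK-FREE

Analysis:
R = {0,1,2,3,4,5,6,7,8}
  0: b→2  b→6  c→0  c→1  [4 exit(s)]
  1: b→2  b→5  [2 exit(s)]
  2: a→4  tau→4  tau→6  [3 exit(s)]
  3: c→6  [1 exit(s)]
  4: a→3  [1 exit(s)]
  5: a→7  [1 exit(s)]
  6: b→8  c→2  tau→8  [3 exit(s)]
  7: c→8  [1 exit(s)]
  8: b→8  c→3  [2 exit(s)]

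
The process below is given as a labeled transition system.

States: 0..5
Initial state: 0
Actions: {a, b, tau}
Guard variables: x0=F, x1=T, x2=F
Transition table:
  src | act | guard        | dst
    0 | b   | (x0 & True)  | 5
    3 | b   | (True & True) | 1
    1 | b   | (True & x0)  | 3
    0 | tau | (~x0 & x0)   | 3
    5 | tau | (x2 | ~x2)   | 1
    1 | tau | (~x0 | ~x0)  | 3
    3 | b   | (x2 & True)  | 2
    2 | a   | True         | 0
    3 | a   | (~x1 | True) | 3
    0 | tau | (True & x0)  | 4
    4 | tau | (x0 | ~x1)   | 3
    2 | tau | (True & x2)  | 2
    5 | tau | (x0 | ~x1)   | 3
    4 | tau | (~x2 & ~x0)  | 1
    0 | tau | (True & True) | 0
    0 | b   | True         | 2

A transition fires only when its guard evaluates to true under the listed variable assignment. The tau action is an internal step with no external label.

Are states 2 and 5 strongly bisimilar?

Compute ~ classes (split until stable):
  round 0: {{0,1,2,3,4,5}}
  round 1: {{0},{1,4,5},{2},{3}}
  round 2: {{0},{1},{2},{3},{4,5}}
5 equivalence class(es) (converged in 3)
2∈{2}, 5∈{4,5}

Answer: NOT BISIMILAR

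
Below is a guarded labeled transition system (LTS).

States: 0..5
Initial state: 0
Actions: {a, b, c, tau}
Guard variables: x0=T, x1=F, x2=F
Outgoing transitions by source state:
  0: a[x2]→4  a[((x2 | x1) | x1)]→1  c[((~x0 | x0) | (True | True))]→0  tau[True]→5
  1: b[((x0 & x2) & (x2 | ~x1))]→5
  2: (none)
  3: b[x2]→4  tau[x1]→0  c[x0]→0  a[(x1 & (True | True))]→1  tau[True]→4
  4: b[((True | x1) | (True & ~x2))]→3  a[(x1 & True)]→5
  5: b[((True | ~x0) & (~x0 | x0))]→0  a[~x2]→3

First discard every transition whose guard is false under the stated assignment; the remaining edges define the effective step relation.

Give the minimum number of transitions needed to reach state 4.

Breadth-first toward 4:
  L0 = {0}
  L1 = {5}
  L2 = {3}
  L3 = {4}
first hit 4 at d=3 via tau·a·tau

Answer: 3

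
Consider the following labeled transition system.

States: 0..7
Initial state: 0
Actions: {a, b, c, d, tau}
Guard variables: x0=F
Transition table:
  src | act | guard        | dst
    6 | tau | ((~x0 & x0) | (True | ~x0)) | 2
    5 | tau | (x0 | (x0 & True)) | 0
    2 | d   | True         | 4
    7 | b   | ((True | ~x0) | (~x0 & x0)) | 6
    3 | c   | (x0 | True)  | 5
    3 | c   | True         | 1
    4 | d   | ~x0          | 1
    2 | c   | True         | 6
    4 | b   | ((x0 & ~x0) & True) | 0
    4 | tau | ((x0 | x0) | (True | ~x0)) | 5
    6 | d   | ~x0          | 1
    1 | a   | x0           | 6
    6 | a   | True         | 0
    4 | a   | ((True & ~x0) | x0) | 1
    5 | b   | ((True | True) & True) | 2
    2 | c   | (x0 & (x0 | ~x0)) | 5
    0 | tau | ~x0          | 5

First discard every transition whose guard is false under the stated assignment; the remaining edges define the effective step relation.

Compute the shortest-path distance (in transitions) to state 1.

Breadth-first toward 1:
  L0 = {0}
  L1 = {5}
  L2 = {2}
  L3 = {4,6}
  L4 = {1}
first hit 1 at d=4 via tau·b·c·d

Answer: 4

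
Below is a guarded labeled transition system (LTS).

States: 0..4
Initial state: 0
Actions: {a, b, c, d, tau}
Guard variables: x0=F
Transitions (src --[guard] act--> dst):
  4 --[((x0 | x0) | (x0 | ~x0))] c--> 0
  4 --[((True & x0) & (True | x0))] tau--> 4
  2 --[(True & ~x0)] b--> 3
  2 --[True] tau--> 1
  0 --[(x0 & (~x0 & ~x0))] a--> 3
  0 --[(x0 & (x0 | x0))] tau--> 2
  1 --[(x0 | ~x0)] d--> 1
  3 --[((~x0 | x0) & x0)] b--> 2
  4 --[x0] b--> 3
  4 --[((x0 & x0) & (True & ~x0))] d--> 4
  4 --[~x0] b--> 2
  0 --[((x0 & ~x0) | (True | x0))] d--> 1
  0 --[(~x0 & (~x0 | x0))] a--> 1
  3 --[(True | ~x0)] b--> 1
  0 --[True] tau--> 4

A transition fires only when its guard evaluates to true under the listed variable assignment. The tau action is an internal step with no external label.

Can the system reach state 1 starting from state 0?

Answer: REACHABLE

Analysis:
After dropping false guards: 9 live edges.
depth 0: {0}
depth 1: {1,4}  cumulative {0,1,4}
depth 2: {2}  cumulative {0,1,2,4}
depth 3: {3}  cumulative {0,1,2,3,4}
Reach set: {0,1,2,3,4}
Path to 1: d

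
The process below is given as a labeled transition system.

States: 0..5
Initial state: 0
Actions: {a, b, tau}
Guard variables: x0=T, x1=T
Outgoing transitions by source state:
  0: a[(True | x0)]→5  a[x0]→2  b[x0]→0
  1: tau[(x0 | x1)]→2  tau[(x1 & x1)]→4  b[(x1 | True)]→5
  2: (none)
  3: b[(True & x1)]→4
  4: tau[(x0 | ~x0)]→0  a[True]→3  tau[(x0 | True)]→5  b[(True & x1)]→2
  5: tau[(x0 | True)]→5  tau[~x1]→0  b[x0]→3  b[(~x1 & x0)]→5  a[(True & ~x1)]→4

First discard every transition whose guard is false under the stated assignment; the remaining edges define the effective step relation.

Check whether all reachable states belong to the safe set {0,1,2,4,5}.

Safe = {0,1,2,4,5}
Reachable = {0,2,3,4,5}
  0: safe
  2: safe
  3: outside
  4: safe
  5: safe
reach 3 via a·b — violates

Answer: INVARIANT VIOLATED at state 3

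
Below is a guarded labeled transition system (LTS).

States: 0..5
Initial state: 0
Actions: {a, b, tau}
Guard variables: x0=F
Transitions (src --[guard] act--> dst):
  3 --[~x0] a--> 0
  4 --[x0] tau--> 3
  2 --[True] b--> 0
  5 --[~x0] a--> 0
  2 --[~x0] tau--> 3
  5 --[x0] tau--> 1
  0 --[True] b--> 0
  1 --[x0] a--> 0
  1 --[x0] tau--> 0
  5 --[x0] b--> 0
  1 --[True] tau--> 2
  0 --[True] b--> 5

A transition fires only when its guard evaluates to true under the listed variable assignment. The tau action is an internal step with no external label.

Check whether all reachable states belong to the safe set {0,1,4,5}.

Safe = {0,1,4,5}
Reach set: {0,5}
  0: ✓
  5: ✓

Answer: INVARIANT HOLDS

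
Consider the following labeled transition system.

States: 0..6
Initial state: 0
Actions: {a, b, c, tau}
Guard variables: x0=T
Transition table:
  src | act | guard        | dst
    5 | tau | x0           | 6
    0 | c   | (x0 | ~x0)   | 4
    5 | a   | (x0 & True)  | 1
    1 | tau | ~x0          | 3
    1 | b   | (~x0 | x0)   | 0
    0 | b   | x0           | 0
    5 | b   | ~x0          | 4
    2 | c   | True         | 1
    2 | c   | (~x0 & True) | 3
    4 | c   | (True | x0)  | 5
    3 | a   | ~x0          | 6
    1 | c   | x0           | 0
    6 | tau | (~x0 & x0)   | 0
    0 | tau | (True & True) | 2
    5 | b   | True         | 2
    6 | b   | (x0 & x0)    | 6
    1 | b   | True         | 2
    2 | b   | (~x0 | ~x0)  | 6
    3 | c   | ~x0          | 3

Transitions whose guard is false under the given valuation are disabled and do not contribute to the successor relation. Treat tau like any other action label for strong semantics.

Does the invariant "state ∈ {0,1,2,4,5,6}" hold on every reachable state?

Answer: INVARIANT HOLDS

Working:
Allowed set {0,1,2,4,5,6}
R = {0,1,2,4,5,6}
  0: ✓
  1: ✓
  2: ✓
  4: ✓
  5: ✓
  6: ✓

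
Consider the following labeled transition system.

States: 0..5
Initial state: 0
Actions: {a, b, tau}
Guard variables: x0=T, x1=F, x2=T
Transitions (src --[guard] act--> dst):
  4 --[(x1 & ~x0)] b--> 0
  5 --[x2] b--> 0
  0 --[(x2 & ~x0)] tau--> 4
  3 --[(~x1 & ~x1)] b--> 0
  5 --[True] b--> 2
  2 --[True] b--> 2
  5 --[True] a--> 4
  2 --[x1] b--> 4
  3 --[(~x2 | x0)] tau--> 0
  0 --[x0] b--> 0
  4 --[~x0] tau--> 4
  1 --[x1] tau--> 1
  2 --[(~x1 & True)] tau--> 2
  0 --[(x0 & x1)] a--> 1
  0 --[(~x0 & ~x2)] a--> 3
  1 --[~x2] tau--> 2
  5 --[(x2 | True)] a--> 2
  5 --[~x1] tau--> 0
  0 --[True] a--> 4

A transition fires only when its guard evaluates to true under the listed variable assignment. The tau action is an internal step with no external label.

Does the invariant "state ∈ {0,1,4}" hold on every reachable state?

Inv-set: {0,1,4}
R = {0,4}
  0: ✓
  4: ✓

Answer: INVARIANT HOLDS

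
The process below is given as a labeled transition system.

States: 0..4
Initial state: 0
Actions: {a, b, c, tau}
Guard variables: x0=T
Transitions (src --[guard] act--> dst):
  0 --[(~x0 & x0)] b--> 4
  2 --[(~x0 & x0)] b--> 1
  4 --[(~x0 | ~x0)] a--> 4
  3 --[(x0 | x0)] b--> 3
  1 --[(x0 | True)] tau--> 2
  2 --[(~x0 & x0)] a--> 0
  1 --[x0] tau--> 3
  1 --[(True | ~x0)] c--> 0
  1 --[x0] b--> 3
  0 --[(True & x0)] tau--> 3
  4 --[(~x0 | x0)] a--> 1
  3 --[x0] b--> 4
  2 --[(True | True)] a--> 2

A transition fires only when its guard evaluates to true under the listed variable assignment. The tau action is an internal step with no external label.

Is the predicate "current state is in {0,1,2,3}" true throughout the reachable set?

Answer: INVARIANT VIOLATED at state 4

Trace:
Allowed set {0,1,2,3}
R = {0,1,2,3,4}
  0: ok
  1: ok
  2: ok
  3: ok
  4: ✗ unsafe
witness against invariant: tau·b → 4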